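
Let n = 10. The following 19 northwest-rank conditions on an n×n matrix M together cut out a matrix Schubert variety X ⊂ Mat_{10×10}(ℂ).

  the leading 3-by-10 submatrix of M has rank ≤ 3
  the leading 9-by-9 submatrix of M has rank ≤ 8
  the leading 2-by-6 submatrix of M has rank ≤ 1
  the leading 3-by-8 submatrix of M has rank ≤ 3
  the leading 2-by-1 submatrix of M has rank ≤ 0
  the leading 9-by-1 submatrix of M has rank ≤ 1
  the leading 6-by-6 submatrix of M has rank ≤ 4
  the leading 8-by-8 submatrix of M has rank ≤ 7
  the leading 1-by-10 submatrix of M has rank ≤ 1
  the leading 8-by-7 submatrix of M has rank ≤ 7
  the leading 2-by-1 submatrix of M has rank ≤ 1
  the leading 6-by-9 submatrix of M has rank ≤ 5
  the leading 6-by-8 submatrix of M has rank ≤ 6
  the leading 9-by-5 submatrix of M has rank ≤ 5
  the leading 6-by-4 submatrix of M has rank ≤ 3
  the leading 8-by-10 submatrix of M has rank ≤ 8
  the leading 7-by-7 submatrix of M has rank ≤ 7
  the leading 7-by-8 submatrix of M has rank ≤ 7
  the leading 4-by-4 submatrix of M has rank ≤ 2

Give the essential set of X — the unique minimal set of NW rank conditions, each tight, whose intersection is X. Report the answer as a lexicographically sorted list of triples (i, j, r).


Rank table r_w(10×10) implied by the 19 constraints:

  0 | 1 | 1 | 1 | 1 | 1 | 1 | 1 | 1 | 1
  0 | 1 | 1 | 1 | 1 | 1 | 2 | 2 | 2 | 2
  1 | 2 | 2 | 2 | 2 | 2 | 3 | 3 | 3 | 3
  1 | 2 | 2 | 2 | 3 | 3 | 4 | 4 | 4 | 4
  1 | 2 | 3 | 3 | 4 | 4 | 5 | 5 | 5 | 5
  1 | 2 | 3 | 3 | 4 | 4 | 5 | 5 | 5 | 6
  1 | 2 | 3 | 4 | 5 | 5 | 6 | 6 | 6 | 7
  1 | 2 | 3 | 4 | 5 | 6 | 7 | 7 | 7 | 8
  1 | 2 | 3 | 4 | 5 | 6 | 7 | 8 | 8 | 9
  1 | 2 | 3 | 4 | 5 | 6 | 7 | 8 | 9 | 10

the unique w with this rank table is (2, 7, 1, 5, 3, 10, 4, 6, 8, 9).

Fulton essential set (6 of the 12 Rothe cells):

[(2, 1, 0), (2, 6, 1), (4, 4, 2), (6, 4, 3), (6, 6, 4), (6, 9, 5)]


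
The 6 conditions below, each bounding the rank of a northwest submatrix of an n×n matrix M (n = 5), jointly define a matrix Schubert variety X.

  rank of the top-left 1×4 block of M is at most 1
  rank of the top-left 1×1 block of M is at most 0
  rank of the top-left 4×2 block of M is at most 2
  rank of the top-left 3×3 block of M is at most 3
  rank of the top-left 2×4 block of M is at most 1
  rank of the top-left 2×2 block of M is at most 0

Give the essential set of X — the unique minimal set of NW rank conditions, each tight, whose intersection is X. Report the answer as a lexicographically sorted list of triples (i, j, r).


The tightest implied rank at each (i,j), from the 6 conditions:

  R[1]: 0, 0, 1, 1, 1
  R[2]: 0, 0, 1, 1, 2
  R[3]: 1, 1, 2, 2, 3
  R[4]: 1, 2, 3, 3, 4
  R[5]: 1, 2, 3, 4, 5

reading off 1-entries of Δ²R: w = (3, 5, 1, 2, 4).

2 SE-corners of the 5-cell Rothe diagram give Ess(w):

[(2, 2, 0), (2, 4, 1)]


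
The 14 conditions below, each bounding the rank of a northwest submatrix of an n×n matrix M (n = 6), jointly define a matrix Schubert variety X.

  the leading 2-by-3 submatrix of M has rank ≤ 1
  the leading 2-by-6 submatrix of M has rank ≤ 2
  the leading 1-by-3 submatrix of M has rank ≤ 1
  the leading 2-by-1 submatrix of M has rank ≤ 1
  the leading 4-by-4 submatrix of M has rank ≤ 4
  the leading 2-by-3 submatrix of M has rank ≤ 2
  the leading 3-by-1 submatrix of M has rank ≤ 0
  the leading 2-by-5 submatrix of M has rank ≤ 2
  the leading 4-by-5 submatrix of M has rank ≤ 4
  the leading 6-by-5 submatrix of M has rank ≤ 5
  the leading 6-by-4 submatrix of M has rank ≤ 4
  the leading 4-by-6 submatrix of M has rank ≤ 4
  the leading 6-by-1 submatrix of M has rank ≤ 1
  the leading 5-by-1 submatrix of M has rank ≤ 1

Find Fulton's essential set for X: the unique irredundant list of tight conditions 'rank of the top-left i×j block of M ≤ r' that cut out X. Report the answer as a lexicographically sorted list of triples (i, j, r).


Propagating the 14 rank bounds to every northwest block:

  0, 1, 1, 1, 1, 1
  0, 1, 1, 2, 2, 2
  0, 1, 2, 3, 3, 3
  1, 2, 3, 4, 4, 4
  1, 2, 3, 4, 5, 5
  1, 2, 3, 4, 5, 6

giving w = (2, 4, 3, 1, 5, 6) via Δ²R.

2 SE-corners of the 4-cell Rothe diagram give Ess(w):

[(2, 3, 1), (3, 1, 0)]


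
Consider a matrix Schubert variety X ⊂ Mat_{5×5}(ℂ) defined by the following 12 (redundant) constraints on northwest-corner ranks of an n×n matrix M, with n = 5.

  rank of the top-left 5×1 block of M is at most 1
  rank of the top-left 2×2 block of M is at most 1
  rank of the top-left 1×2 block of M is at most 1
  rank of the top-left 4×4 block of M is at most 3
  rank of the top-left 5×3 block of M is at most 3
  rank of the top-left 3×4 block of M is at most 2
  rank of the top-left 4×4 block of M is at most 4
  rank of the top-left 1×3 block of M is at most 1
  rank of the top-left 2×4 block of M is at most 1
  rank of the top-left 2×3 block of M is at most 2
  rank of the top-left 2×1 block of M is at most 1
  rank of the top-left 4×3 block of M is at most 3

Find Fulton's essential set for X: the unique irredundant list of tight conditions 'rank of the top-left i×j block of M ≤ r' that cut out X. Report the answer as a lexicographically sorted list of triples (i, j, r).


Computing R[i][j] = min implied NW-rank bound (n=5, 12 conditions):

  R[1]: 1  1  1  1  1
  R[2]: 1  1  1  1  2
  R[3]: 1  2  2  2  3
  R[4]: 1  2  3  3  4
  R[5]: 1  2  3  4  5

giving w = (1, 5, 2, 3, 4) via Δ²R.

1 SE-corner of the 3-cell Rothe diagram gives Ess(w):

[(2, 4, 1)]


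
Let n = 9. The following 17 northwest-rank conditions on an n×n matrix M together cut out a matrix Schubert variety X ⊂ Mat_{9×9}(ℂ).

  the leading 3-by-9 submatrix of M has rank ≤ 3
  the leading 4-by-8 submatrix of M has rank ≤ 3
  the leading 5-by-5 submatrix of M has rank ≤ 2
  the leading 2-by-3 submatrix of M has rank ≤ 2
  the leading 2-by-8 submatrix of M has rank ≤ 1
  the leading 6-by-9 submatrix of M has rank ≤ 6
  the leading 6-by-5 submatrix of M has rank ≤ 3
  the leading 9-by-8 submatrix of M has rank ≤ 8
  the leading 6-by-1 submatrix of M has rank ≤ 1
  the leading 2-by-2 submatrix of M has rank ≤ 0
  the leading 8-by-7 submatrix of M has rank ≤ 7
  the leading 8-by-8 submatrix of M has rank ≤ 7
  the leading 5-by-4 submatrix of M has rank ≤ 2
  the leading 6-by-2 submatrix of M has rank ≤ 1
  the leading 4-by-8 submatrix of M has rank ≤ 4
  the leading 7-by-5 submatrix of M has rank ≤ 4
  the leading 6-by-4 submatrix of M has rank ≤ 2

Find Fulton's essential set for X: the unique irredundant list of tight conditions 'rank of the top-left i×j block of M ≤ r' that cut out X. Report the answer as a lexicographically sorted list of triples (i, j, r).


The tightest implied rank at each (i,j), from the 17 conditions:

  row 1: 0 0 1 1 1 1 1 1 1
  row 2: 0 0 1 1 1 1 1 1 2
  row 3: 1 1 2 2 2 2 2 2 3
  row 4: 1 1 2 2 2 3 3 3 4
  row 5: 1 1 2 2 2 3 4 4 5
  row 6: 1 1 2 2 3 4 5 5 6
  row 7: 1 2 3 3 4 5 6 6 7
  row 8: 1 2 3 4 5 6 7 7 8
  row 9: 1 2 3 4 5 6 7 8 9

second differences of R give the permutation w = (3, 9, 1, 6, 7, 5, 2, 4, 8).

Rothe diagram D(w) (17 cells), 5 SE-corners (essential conditions):

[(2, 2, 0), (2, 8, 1), (5, 5, 2), (6, 2, 1), (6, 4, 2)]


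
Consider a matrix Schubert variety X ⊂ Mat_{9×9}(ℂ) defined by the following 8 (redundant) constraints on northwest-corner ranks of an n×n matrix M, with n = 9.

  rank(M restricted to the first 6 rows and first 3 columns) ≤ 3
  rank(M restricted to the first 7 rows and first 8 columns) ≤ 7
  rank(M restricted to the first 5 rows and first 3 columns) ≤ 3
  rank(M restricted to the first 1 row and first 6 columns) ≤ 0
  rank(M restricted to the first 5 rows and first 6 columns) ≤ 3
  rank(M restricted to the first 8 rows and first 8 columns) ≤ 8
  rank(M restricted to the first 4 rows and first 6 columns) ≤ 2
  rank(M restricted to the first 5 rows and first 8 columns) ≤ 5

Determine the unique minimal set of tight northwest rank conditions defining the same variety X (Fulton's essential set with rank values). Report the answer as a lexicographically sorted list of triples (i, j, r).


Propagating the 8 rank bounds to every northwest block:

  0, 0, 0, 0, 0, 0, 1, 1, 1
  1, 1, 1, 1, 1, 1, 2, 2, 2
  1, 2, 2, 2, 2, 2, 3, 3, 3
  1, 2, 2, 2, 2, 2, 3, 4, 4
  1, 2, 3, 3, 3, 3, 4, 5, 5
  1, 2, 3, 4, 4, 4, 5, 6, 6
  1, 2, 3, 4, 5, 5, 6, 7, 7
  1, 2, 3, 4, 5, 6, 7, 8, 8
  1, 2, 3, 4, 5, 6, 7, 8, 9

reading off 1-entries of Δ²R: w = (7, 1, 2, 8, 3, 4, 5, 6, 9).

D(w) has 10 cells with 2 SE-corners; essential set:

[(1, 6, 0), (4, 6, 2)]


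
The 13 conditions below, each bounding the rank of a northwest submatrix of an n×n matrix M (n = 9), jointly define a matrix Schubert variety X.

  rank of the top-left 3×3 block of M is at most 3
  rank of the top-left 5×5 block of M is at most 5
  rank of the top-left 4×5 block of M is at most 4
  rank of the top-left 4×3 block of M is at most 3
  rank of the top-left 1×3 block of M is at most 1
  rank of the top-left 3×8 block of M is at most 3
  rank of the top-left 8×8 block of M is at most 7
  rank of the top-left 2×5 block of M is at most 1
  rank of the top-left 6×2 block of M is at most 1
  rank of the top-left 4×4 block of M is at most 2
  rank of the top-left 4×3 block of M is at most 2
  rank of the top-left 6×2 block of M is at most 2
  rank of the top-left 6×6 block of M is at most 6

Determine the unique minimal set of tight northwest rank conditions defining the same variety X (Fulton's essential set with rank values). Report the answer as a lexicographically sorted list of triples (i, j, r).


Computing R[i][j] = min implied NW-rank bound (n=9, 13 conditions):

  1  1  1  1  1  1  1  1  1
  1  1  1  1  1  2  2  2  2
  1  1  2  2  2  3  3  3  3
  1  1  2  2  3  4  4  4  4
  1  1  2  3  4  5  5  5  5
  1  1  2  3  4  5  6  6  6
  1  2  3  4  5  6  7  7  7
  1  2  3  4  5  6  7  7  8
  1  2  3  4  5  6  7  8  9

reading off 1-entries of Δ²R: w = (1, 6, 3, 5, 4, 7, 2, 9, 8).

4 SE-corners of the 10-cell Rothe diagram give Ess(w):

[(2, 5, 1), (4, 4, 2), (6, 2, 1), (8, 8, 7)]


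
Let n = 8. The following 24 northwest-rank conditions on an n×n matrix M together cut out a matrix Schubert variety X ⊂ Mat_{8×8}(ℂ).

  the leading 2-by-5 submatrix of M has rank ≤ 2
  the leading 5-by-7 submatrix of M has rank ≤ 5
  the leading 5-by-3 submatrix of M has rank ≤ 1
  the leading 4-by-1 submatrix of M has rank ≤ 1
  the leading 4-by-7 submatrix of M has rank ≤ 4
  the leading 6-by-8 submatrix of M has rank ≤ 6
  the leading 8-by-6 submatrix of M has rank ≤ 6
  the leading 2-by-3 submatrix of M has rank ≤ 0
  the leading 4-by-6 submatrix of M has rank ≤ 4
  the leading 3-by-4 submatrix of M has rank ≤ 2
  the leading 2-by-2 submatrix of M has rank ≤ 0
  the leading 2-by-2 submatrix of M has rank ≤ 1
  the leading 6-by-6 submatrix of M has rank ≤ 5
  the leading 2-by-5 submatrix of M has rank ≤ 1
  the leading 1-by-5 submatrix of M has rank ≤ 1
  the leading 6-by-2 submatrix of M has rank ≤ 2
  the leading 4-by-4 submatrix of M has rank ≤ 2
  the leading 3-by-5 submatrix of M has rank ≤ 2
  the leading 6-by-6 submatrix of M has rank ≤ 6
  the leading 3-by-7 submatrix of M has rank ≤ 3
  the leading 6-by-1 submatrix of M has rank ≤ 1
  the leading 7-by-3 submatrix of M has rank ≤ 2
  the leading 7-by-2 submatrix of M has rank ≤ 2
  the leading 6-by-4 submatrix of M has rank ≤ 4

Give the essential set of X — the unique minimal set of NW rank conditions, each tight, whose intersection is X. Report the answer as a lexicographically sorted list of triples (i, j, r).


Recovering R(i,j) via the rank-extension bound from the 24 conditions:

  i=1: 0, 0, 0, 1, 1, 1, 1, 1
  i=2: 0, 0, 0, 1, 1, 2, 2, 2
  i=3: 1, 1, 1, 2, 2, 3, 3, 3
  i=4: 1, 1, 1, 2, 3, 4, 4, 4
  i=5: 1, 1, 1, 2, 3, 4, 5, 5
  i=6: 1, 2, 2, 3, 4, 5, 6, 6
  i=7: 1, 2, 2, 3, 4, 5, 6, 7
  i=8: 1, 2, 3, 4, 5, 6, 7, 8

the unique w with this rank table is (4, 6, 1, 5, 7, 2, 8, 3).

D(w) has 12 cells with 4 SE-corners; essential set:

[(2, 3, 0), (2, 5, 1), (5, 3, 1), (7, 3, 2)]


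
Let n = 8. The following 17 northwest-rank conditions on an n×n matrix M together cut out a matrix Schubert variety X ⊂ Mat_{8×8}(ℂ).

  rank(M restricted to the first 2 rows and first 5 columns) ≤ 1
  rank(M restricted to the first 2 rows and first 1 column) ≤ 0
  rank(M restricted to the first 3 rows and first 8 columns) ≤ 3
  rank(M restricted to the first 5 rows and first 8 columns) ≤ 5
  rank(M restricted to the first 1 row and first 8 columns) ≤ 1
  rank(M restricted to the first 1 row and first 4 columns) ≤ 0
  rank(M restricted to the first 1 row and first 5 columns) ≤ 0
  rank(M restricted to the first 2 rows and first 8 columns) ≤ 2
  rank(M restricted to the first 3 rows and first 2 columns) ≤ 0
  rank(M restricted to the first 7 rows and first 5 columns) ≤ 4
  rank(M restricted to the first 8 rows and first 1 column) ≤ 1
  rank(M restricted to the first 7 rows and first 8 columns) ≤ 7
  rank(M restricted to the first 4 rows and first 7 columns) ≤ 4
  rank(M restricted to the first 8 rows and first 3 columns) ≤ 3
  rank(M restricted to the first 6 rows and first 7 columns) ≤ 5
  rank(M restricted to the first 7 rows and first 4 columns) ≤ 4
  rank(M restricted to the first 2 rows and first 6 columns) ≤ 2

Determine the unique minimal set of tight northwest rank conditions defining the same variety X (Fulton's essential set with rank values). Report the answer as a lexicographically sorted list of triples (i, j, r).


Computing R[i][j] = min implied NW-rank bound (n=8, 17 conditions):

  R[1]: 0 | 0 | 0 | 0 | 0 | 1 | 1 | 1
  R[2]: 0 | 0 | 1 | 1 | 1 | 2 | 2 | 2
  R[3]: 0 | 0 | 1 | 2 | 2 | 3 | 3 | 3
  R[4]: 1 | 1 | 2 | 3 | 3 | 4 | 4 | 4
  R[5]: 1 | 2 | 3 | 4 | 4 | 5 | 5 | 5
  R[6]: 1 | 2 | 3 | 4 | 4 | 5 | 5 | 6
  R[7]: 1 | 2 | 3 | 4 | 4 | 5 | 6 | 7
  R[8]: 1 | 2 | 3 | 4 | 5 | 6 | 7 | 8

the unique w with this rank table is (6, 3, 4, 1, 2, 8, 7, 5).

|D(w)|=12, |Ess(w)|=4:

[(1, 5, 0), (3, 2, 0), (6, 7, 5), (7, 5, 4)]


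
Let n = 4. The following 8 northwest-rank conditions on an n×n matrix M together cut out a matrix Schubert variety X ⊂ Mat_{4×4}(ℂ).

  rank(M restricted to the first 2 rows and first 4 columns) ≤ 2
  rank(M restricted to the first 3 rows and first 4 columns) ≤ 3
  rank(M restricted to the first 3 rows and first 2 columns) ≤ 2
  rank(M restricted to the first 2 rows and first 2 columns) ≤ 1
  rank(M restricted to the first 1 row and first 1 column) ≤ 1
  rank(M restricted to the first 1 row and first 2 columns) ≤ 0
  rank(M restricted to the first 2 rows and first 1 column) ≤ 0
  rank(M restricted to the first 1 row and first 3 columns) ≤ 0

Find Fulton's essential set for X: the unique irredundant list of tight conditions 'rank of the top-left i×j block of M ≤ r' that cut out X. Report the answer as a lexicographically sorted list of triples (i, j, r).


Propagating the 8 rank bounds to every northwest block:

  0, 0, 0, 1
  0, 1, 1, 2
  1, 2, 2, 3
  1, 2, 3, 4

so w = (4, 2, 1, 3).

2 SE-corners of the 4-cell Rothe diagram give Ess(w):

[(1, 3, 0), (2, 1, 0)]


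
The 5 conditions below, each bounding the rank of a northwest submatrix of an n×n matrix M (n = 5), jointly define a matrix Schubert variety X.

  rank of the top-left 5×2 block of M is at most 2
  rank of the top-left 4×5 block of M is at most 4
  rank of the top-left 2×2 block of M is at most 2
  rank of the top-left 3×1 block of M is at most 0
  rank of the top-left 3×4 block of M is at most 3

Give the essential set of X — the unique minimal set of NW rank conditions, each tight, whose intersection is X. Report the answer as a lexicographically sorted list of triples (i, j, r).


Recovering R(i,j) via the rank-extension bound from the 5 conditions:

  R[1]: 0, 1, 1, 1, 1
  R[2]: 0, 1, 2, 2, 2
  R[3]: 0, 1, 2, 3, 3
  R[4]: 1, 2, 3, 4, 4
  R[5]: 1, 2, 3, 4, 5

the unique w with this rank table is (2, 3, 4, 1, 5).

D(w) has 3 cells with 1 SE-corner; essential set:

[(3, 1, 0)]


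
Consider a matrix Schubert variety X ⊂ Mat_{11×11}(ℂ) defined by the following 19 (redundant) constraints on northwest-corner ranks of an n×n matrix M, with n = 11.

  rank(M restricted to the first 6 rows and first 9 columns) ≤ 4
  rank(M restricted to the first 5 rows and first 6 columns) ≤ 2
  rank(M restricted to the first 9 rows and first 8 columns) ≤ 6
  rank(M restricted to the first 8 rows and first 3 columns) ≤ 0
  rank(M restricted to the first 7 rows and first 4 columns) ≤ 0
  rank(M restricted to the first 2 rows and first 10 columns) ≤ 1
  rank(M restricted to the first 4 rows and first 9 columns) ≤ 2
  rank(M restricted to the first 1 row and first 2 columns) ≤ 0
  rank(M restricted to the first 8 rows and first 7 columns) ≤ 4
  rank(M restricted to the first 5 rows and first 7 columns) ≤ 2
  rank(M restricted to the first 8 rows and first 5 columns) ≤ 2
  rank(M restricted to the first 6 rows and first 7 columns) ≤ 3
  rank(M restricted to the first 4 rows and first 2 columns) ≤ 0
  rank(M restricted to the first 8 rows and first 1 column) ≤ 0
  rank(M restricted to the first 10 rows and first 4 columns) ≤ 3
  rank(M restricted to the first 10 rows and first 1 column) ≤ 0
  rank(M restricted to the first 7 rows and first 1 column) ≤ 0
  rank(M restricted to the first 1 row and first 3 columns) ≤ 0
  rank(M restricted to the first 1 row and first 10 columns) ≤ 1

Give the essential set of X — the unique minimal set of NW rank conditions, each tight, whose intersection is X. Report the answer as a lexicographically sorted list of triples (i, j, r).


Computing R[i][j] = min implied NW-rank bound (n=11, 19 conditions):

  R[1]: 0, 0, 0, 0, 1, 1, 1, 1, 1, 1, 1
  R[2]: 0, 0, 0, 0, 1, 1, 1, 1, 1, 1, 2
  R[3]: 0, 0, 0, 0, 1, 2, 2, 2, 2, 2, 3
  R[4]: 0, 0, 0, 0, 1, 2, 2, 2, 2, 3, 4
  R[5]: 0, 0, 0, 0, 1, 2, 2, 3, 3, 4, 5
  R[6]: 0, 0, 0, 0, 1, 2, 3, 4, 4, 5, 6
  R[7]: 0, 0, 0, 0, 1, 2, 3, 4, 5, 6, 7
  R[8]: 0, 0, 0, 1, 2, 3, 4, 5, 6, 7, 8
  R[9]: 0, 1, 1, 2, 3, 4, 5, 6, 7, 8, 9
  R[10]: 0, 1, 2, 3, 4, 5, 6, 7, 8, 9, 10
  R[11]: 1, 2, 3, 4, 5, 6, 7, 8, 9, 10, 11

the unique w with this rank table is (5, 11, 6, 10, 8, 7, 9, 4, 2, 3, 1).

D(w) has 42 cells with 6 SE-corners; essential set:

[(2, 10, 1), (4, 9, 2), (5, 7, 2), (7, 4, 0), (8, 3, 0), (10, 1, 0)]


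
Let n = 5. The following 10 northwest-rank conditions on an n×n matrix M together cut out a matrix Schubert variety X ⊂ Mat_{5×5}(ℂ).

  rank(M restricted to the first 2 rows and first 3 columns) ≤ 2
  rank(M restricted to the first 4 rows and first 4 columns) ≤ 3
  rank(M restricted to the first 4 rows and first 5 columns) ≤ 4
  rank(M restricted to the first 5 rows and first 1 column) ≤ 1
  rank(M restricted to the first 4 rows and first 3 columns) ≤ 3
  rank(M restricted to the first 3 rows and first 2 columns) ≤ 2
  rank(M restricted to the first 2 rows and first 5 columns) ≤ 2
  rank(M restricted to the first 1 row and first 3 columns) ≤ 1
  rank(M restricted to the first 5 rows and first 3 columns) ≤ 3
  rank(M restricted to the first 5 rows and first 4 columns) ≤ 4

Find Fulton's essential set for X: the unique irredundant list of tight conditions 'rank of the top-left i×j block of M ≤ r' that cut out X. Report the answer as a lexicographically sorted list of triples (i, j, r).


The tightest implied rank at each (i,j), from the 10 conditions:

  i=1: 1 | 1 | 1 | 1 | 1
  i=2: 1 | 2 | 2 | 2 | 2
  i=3: 1 | 2 | 3 | 3 | 3
  i=4: 1 | 2 | 3 | 3 | 4
  i=5: 1 | 2 | 3 | 4 | 5

the unique w with this rank table is (1, 2, 3, 5, 4).

D(w) has 1 cell with 1 SE-corner; essential set:

[(4, 4, 3)]


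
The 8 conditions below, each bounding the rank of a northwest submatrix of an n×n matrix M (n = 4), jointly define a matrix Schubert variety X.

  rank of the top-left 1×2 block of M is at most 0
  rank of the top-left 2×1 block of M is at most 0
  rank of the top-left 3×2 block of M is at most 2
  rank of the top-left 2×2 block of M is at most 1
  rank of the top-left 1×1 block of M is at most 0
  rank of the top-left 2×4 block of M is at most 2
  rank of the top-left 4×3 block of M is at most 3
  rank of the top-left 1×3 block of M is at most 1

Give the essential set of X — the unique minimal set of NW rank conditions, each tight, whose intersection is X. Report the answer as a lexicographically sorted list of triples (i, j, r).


The tightest implied rank at each (i,j), from the 8 conditions:

  row 1: 0  0  1  1
  row 2: 0  1  2  2
  row 3: 1  2  3  3
  row 4: 1  2  3  4

hence w(1..4) = (3, 2, 1, 4).

2 SE-corners of the 3-cell Rothe diagram give Ess(w):

[(1, 2, 0), (2, 1, 0)]


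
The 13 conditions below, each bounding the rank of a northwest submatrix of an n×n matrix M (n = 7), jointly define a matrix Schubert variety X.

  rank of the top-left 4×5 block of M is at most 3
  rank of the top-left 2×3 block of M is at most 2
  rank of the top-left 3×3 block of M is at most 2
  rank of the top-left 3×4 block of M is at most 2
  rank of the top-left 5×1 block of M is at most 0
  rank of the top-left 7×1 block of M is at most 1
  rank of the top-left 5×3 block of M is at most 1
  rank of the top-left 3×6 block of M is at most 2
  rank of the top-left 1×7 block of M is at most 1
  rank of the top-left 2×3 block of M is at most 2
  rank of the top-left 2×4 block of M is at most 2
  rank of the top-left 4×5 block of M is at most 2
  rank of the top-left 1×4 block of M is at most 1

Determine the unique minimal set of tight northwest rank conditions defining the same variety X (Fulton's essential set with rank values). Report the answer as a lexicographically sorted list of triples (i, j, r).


Propagating the 13 rank bounds to every northwest block:

  i=1: 0 1 1 1 1 1 1
  i=2: 0 1 1 2 2 2 2
  i=3: 0 1 1 2 2 2 3
  i=4: 0 1 1 2 2 3 4
  i=5: 0 1 1 2 3 4 5
  i=6: 1 2 2 3 4 5 6
  i=7: 1 2 3 4 5 6 7

second differences of R give the permutation w = (2, 4, 7, 6, 5, 1, 3).

|D(w)|=12, |Ess(w)|=4:

[(3, 6, 2), (4, 5, 2), (5, 1, 0), (5, 3, 1)]


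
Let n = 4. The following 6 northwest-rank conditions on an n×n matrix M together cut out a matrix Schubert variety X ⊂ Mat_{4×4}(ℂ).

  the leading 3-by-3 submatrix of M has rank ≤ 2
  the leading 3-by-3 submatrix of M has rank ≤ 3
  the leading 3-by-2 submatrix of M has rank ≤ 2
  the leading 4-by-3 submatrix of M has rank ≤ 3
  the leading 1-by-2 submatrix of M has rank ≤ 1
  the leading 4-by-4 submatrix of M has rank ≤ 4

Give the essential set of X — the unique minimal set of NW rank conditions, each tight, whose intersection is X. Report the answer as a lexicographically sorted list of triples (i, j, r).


Rank table r_w(4×4) implied by the 6 constraints:

  i=1: 1, 1, 1, 1
  i=2: 1, 2, 2, 2
  i=3: 1, 2, 2, 3
  i=4: 1, 2, 3, 4

giving w = (1, 2, 4, 3) via Δ²R.

|D(w)|=1, |Ess(w)|=1:

[(3, 3, 2)]


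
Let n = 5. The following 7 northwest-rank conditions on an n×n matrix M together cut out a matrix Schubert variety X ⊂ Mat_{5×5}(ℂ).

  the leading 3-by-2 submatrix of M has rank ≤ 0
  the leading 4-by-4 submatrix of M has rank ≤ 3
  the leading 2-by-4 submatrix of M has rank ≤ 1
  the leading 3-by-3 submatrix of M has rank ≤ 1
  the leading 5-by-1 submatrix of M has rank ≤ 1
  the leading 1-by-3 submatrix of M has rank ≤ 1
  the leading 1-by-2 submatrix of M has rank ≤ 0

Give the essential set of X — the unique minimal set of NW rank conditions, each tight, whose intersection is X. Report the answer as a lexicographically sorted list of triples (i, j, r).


Rank table r_w(5×5) implied by the 7 constraints:

  row 1: 0  0  1  1  1
  row 2: 0  0  1  1  2
  row 3: 0  0  1  2  3
  row 4: 1  1  2  3  4
  row 5: 1  2  3  4  5

second differences of R give the permutation w = (3, 5, 4, 1, 2).

|D(w)|=7, |Ess(w)|=2:

[(2, 4, 1), (3, 2, 0)]


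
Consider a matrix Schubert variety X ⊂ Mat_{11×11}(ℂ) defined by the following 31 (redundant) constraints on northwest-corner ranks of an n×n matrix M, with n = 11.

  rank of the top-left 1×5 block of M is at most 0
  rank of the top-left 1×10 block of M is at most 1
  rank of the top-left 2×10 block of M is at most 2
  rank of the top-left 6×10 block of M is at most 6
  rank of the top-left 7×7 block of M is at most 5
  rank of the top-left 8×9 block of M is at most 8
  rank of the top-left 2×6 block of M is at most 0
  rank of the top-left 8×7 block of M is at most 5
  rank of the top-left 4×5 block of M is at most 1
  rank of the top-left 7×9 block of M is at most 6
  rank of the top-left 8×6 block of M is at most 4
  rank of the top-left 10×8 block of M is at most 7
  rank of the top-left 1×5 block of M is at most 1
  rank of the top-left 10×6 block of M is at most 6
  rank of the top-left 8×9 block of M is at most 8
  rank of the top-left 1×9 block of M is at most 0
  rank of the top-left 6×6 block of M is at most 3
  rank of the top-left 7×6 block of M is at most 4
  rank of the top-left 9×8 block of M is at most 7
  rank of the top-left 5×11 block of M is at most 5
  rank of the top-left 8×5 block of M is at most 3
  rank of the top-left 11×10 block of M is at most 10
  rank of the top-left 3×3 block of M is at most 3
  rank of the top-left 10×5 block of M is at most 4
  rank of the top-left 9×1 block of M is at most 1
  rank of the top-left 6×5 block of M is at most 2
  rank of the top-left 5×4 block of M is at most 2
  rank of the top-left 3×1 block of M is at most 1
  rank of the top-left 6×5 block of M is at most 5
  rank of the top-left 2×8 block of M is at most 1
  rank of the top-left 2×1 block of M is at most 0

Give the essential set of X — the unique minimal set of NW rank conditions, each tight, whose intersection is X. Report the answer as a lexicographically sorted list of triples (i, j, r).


Rank table r_w(11×11) implied by the 31 constraints:

  i=1: 0 | 0 | 0 | 0 | 0 | 0 | 0 | 0 | 0 | 1 | 1
  i=2: 0 | 0 | 0 | 0 | 0 | 0 | 1 | 1 | 1 | 2 | 2
  i=3: 1 | 1 | 1 | 1 | 1 | 1 | 2 | 2 | 2 | 3 | 3
  i=4: 1 | 1 | 1 | 1 | 1 | 2 | 3 | 3 | 3 | 4 | 4
  i=5: 1 | 2 | 2 | 2 | 2 | 3 | 4 | 4 | 4 | 5 | 5
  i=6: 1 | 2 | 2 | 2 | 2 | 3 | 4 | 5 | 5 | 6 | 6
  i=7: 1 | 2 | 3 | 3 | 3 | 4 | 5 | 6 | 6 | 7 | 7
  i=8: 1 | 2 | 3 | 3 | 3 | 4 | 5 | 6 | 7 | 8 | 8
  i=9: 1 | 2 | 3 | 4 | 4 | 5 | 6 | 7 | 8 | 9 | 9
  i=10: 1 | 2 | 3 | 4 | 4 | 5 | 6 | 7 | 8 | 9 | 10
  i=11: 1 | 2 | 3 | 4 | 5 | 6 | 7 | 8 | 9 | 10 | 11

the unique w with this rank table is (10, 7, 1, 6, 2, 8, 3, 9, 4, 11, 5).

ℓ(w)=25; the 6 essential cells (i,j,r):

[(1, 9, 0), (2, 6, 0), (4, 5, 1), (6, 5, 2), (8, 5, 3), (10, 5, 4)]


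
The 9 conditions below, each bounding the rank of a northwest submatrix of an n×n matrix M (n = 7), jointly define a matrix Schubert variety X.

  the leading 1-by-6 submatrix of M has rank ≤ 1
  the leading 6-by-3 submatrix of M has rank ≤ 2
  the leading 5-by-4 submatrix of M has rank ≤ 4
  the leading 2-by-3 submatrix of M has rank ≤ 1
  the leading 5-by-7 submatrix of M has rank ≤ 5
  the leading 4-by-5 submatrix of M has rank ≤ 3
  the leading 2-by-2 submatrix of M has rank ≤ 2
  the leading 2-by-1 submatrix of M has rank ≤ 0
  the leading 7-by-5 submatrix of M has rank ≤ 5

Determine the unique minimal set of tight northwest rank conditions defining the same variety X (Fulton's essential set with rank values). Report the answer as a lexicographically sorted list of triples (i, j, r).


Propagating the 9 rank bounds to every northwest block:

  0  1  1  1  1  1  1
  0  1  1  2  2  2  2
  1  2  2  3  3  3  3
  1  2  2  3  3  4  4
  1  2  2  3  4  5  5
  1  2  2  3  4  5  6
  1  2  3  4  5  6  7

the unique w with this rank table is (2, 4, 1, 6, 5, 7, 3).

Fulton essential set (4 of the 7 Rothe cells):

[(2, 1, 0), (2, 3, 1), (4, 5, 3), (6, 3, 2)]


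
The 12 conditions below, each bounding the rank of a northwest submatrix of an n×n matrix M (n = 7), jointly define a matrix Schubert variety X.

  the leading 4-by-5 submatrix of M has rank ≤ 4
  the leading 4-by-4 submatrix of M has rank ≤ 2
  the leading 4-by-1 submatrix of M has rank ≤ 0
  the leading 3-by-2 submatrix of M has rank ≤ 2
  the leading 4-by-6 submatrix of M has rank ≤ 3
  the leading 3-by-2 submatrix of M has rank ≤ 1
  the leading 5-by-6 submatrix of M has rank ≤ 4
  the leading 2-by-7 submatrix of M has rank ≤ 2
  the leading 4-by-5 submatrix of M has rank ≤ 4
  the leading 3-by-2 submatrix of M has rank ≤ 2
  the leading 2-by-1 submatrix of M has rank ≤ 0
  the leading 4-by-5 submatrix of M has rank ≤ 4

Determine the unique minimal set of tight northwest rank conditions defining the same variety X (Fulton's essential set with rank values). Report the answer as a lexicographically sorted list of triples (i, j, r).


Propagating the 12 rank bounds to every northwest block:

  0 1 1 1 1 1 1
  0 1 2 2 2 2 2
  0 1 2 2 3 3 3
  0 1 2 2 3 3 4
  1 2 3 3 4 4 5
  1 2 3 4 5 5 6
  1 2 3 4 5 6 7

so w = (2, 3, 5, 7, 1, 4, 6).

3 SE-corners of the 7-cell Rothe diagram give Ess(w):

[(4, 1, 0), (4, 4, 2), (4, 6, 3)]


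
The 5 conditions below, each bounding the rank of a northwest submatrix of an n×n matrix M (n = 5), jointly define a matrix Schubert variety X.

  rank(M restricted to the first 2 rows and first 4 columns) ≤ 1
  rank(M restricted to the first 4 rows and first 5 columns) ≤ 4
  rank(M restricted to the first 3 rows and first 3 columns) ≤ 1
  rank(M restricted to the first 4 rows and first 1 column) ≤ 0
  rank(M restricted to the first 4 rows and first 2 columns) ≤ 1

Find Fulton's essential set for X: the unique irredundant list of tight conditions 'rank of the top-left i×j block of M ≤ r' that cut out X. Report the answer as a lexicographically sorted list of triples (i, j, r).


The tightest implied rank at each (i,j), from the 5 conditions:

  0 1 1 1 1
  0 1 1 1 2
  0 1 1 2 3
  0 1 2 3 4
  1 2 3 4 5

giving w = (2, 5, 4, 3, 1) via Δ²R.

|D(w)|=7, |Ess(w)|=3:

[(2, 4, 1), (3, 3, 1), (4, 1, 0)]


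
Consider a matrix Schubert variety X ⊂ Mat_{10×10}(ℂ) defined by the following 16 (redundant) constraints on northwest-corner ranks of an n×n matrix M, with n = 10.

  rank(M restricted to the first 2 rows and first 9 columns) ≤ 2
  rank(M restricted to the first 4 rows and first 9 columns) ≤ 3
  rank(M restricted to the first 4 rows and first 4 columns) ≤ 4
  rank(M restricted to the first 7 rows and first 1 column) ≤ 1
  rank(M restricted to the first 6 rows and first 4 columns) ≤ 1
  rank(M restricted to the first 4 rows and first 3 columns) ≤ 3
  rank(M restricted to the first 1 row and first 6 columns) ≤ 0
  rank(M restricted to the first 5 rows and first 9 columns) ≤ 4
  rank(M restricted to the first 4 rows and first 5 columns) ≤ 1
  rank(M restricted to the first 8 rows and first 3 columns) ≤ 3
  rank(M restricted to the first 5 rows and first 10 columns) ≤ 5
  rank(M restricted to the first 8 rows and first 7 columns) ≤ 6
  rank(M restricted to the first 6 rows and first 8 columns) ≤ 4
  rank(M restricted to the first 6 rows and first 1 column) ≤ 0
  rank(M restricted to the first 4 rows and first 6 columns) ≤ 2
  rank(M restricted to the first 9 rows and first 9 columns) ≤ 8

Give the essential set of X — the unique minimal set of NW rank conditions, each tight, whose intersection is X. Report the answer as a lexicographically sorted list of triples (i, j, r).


Reconstructing r_w from the 16 given conditions:

  row 1: 0  0  0  0  0  0  1  1  1  1
  row 2: 0  1  1  1  1  1  2  2  2  2
  row 3: 0  1  1  1  1  2  3  3  3  3
  row 4: 0  1  1  1  1  2  3  3  3  4
  row 5: 0  1  1  1  2  3  4  4  4  5
  row 6: 0  1  1  1  2  3  4  4  5  6
  row 7: 1  2  2  2  3  4  5  5  6  7
  row 8: 1  2  3  3  4  5  6  6  7  8
  row 9: 1  2  3  4  5  6  7  7  8  9
  row 10: 1  2  3  4  5  6  7  8  9  10

so w = (7, 2, 6, 10, 5, 9, 1, 3, 4, 8).

6 SE-corners of the 24-cell Rothe diagram give Ess(w):

[(1, 6, 0), (4, 5, 1), (4, 9, 3), (6, 1, 0), (6, 4, 1), (6, 8, 4)]


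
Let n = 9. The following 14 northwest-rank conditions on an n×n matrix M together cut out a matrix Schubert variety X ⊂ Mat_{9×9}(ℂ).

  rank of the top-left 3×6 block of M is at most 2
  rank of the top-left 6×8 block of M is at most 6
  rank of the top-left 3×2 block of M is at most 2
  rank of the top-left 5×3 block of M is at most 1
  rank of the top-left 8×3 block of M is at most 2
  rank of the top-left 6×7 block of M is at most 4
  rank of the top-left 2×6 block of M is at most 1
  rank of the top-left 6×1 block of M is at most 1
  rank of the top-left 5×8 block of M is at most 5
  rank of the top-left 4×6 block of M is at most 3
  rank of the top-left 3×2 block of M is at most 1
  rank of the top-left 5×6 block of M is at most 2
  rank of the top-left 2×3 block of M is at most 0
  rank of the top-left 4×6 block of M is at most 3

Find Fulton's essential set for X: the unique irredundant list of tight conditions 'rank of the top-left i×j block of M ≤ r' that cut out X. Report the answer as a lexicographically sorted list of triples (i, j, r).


Propagating the 14 rank bounds to every northwest block:

  0 0 0 1 1 1 1 1 1
  0 0 0 1 1 1 2 2 2
  1 1 1 2 2 2 3 3 3
  1 1 1 2 2 2 3 4 4
  1 1 1 2 2 2 3 4 5
  1 2 2 3 3 3 4 5 6
  1 2 2 3 4 4 5 6 7
  1 2 2 3 4 5 6 7 8
  1 2 3 4 5 6 7 8 9

giving w = (4, 7, 1, 8, 9, 2, 5, 6, 3) via Δ²R.

5 SE-corners of the 18-cell Rothe diagram give Ess(w):

[(2, 3, 0), (2, 6, 1), (5, 3, 1), (5, 6, 2), (8, 3, 2)]


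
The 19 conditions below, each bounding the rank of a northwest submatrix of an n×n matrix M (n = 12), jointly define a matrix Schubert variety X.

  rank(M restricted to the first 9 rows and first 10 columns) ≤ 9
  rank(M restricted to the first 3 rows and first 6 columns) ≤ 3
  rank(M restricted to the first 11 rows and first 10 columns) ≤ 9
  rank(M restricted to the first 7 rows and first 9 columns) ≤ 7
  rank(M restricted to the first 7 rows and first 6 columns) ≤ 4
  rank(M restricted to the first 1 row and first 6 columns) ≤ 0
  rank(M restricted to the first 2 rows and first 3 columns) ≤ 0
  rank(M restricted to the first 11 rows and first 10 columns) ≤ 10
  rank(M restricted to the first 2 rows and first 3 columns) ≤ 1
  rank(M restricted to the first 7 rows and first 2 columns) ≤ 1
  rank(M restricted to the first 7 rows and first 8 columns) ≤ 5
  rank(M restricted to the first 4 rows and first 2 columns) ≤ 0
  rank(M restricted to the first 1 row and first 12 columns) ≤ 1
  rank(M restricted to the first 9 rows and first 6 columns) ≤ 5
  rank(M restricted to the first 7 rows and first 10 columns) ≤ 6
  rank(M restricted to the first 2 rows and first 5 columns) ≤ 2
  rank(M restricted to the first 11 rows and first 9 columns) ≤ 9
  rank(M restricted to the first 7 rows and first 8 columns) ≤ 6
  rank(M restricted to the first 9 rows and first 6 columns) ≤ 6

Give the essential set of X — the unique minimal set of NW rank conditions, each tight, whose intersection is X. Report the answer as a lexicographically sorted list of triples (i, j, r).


Reconstructing r_w from the 19 given conditions:

  0  0  0  0  0  0  1  1  1  1  1  1
  0  0  0  1  1  1  2  2  2  2  2  2
  0  0  1  2  2  2  3  3  3  3  3  3
  0  0  1  2  3  3  4  4  4  4  4  4
  1  1  2  3  4  4  5  5  5  5  5  5
  1  1  2  3  4  4  5  5  6  6  6  6
  1  1  2  3  4  4  5  5  6  6  7  7
  1  2  3  4  5  5  6  6  7  7  8  8
  1  2  3  4  5  5  6  7  8  8  9  9
  1  2  3  4  5  6  7  8  9  9  10  10
  1  2  3  4  5  6  7  8  9  9  10  11
  1  2  3  4  5  6  7  8  9  10  11  12

second differences of R give the permutation w = (7, 4, 3, 5, 1, 9, 11, 2, 8, 6, 12, 10).

ℓ(w)=22; the 9 essential cells (i,j,r):

[(1, 6, 0), (2, 3, 0), (4, 2, 0), (7, 2, 1), (7, 6, 4), (7, 8, 5), (7, 10, 6), (9, 6, 5), (11, 10, 9)]


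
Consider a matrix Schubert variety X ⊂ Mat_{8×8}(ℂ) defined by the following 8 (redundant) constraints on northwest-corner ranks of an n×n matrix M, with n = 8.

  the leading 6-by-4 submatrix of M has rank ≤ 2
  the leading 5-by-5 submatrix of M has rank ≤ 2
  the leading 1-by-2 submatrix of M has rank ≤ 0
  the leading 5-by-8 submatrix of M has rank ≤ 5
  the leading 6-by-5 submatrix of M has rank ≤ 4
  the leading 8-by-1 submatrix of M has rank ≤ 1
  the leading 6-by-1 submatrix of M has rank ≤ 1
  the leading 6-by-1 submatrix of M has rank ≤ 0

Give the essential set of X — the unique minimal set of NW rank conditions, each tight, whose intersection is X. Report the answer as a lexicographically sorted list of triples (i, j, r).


The tightest implied rank at each (i,j), from the 8 conditions:

  i=1: 0 0 1 1 1 1 1 1
  i=2: 0 1 2 2 2 2 2 2
  i=3: 0 1 2 2 2 3 3 3
  i=4: 0 1 2 2 2 3 4 4
  i=5: 0 1 2 2 2 3 4 5
  i=6: 0 1 2 2 3 4 5 6
  i=7: 1 2 3 3 4 5 6 7
  i=8: 1 2 3 4 5 6 7 8

the unique w with this rank table is (3, 2, 6, 7, 8, 5, 1, 4).

ℓ(w)=14; the 4 essential cells (i,j,r):

[(1, 2, 0), (5, 5, 2), (6, 1, 0), (6, 4, 2)]


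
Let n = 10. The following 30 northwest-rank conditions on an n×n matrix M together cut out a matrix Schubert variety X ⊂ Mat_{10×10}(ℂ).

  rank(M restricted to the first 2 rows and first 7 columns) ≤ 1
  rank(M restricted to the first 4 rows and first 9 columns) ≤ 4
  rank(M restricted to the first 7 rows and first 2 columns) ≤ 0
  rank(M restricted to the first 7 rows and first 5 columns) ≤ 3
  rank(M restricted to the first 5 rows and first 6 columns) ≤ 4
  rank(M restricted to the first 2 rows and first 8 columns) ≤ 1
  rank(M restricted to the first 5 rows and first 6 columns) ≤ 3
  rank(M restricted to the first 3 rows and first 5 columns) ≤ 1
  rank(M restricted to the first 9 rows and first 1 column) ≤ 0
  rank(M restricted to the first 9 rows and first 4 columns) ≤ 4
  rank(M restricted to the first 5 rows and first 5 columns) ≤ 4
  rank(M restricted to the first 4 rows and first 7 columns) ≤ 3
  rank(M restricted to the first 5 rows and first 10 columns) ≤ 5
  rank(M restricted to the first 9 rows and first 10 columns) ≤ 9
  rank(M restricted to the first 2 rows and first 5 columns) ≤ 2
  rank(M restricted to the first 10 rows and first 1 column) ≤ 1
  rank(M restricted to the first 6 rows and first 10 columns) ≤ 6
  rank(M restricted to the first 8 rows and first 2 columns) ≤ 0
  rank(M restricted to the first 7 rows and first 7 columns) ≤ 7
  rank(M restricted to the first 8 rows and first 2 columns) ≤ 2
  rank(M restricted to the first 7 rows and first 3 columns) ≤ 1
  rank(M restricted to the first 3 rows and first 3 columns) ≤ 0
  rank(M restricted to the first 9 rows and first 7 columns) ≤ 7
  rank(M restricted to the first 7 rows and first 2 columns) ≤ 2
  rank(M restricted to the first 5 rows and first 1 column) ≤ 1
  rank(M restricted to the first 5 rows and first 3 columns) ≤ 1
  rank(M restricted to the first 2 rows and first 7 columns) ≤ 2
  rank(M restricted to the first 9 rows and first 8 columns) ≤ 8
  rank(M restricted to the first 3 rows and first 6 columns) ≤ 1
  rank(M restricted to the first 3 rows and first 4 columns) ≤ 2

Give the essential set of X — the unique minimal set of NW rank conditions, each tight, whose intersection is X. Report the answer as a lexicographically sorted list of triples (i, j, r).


Rank table r_w(10×10) implied by the 30 constraints:

  0  0  0  1  1  1  1  1  1  1
  0  0  0  1  1  1  1  1  2  2
  0  0  0  1  1  1  2  2  3  3
  0  0  1  2  2  2  3  3  4  4
  0  0  1  2  3  3  4  4  5  5
  0  0  1  2  3  4  5  5  6  6
  0  0  1  2  3  4  5  6  7  7
  0  0  1  2  3  4  5  6  7  8
  0  1  2  3  4  5  6  7  8  9
  1  2  3  4  5  6  7  8  9  10

hence w(1..10) = (4, 9, 7, 3, 5, 6, 8, 10, 2, 1).

5 SE-corners of the 26-cell Rothe diagram give Ess(w):

[(2, 8, 1), (3, 3, 0), (3, 6, 1), (8, 2, 0), (9, 1, 0)]


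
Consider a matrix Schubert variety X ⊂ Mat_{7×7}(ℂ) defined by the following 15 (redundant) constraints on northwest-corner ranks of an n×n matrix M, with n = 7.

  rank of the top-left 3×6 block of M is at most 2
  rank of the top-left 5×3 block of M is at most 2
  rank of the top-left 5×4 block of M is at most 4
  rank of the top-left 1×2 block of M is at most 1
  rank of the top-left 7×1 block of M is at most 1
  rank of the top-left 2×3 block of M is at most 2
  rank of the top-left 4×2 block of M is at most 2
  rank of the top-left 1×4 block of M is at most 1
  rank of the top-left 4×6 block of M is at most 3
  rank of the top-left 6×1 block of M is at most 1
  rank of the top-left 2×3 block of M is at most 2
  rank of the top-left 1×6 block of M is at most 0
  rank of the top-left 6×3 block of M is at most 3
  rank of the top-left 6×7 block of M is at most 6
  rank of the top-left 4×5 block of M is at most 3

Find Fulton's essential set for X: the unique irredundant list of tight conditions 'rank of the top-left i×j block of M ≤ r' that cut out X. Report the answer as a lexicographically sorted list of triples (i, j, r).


Computing R[i][j] = min implied NW-rank bound (n=7, 15 conditions):

  row 1: 0 | 0 | 0 | 0 | 0 | 0 | 1
  row 2: 1 | 1 | 1 | 1 | 1 | 1 | 2
  row 3: 1 | 2 | 2 | 2 | 2 | 2 | 3
  row 4: 1 | 2 | 2 | 3 | 3 | 3 | 4
  row 5: 1 | 2 | 2 | 3 | 4 | 4 | 5
  row 6: 1 | 2 | 3 | 4 | 5 | 5 | 6
  row 7: 1 | 2 | 3 | 4 | 5 | 6 | 7

so w = (7, 1, 2, 4, 5, 3, 6).

|D(w)|=8, |Ess(w)|=2:

[(1, 6, 0), (5, 3, 2)]
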